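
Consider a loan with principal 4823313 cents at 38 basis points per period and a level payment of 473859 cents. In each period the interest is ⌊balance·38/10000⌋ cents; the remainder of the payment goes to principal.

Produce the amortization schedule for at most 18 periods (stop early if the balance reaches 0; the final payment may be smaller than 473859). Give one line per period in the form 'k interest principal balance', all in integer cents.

1. interest=⌊4823313·38/10000⌋=18328; principal=473859-18328=455531; balance=4823313-455531=4367782
2. interest=⌊4367782·38/10000⌋=16597; principal=473859-16597=457262; balance=4367782-457262=3910520
3. interest=⌊3910520·38/10000⌋=14859; principal=473859-14859=459000; balance=3910520-459000=3451520
4. interest=⌊3451520·38/10000⌋=13115; principal=473859-13115=460744; balance=3451520-460744=2990776
5. interest=⌊2990776·38/10000⌋=11364; principal=473859-11364=462495; balance=2990776-462495=2528281
6. interest=⌊2528281·38/10000⌋=9607; principal=473859-9607=464252; balance=2528281-464252=2064029
7. interest=⌊2064029·38/10000⌋=7843; principal=473859-7843=466016; balance=2064029-466016=1598013
8. interest=⌊1598013·38/10000⌋=6072; principal=473859-6072=467787; balance=1598013-467787=1130226
9. interest=⌊1130226·38/10000⌋=4294; principal=473859-4294=469565; balance=1130226-469565=660661
10. interest=⌊660661·38/10000⌋=2510; principal=473859-2510=471349; balance=660661-471349=189312
11. interest=⌊189312·38/10000⌋=719; principal=min(473859-719,189312)=189312; balance=189312-189312=0

1 18328 455531 4367782
2 16597 457262 3910520
3 14859 459000 3451520
4 13115 460744 2990776
5 11364 462495 2528281
6 9607 464252 2064029
7 7843 466016 1598013
8 6072 467787 1130226
9 4294 469565 660661
10 2510 471349 189312
11 719 189312 0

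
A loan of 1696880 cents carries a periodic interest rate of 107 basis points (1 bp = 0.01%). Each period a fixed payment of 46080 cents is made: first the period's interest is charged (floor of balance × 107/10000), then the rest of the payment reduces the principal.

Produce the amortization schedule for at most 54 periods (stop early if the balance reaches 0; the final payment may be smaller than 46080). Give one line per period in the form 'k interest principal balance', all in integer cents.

1. interest=⌊1696880·107/10000⌋=18156; principal=46080-18156=27924; balance=1696880-27924=1668956
2. interest=⌊1668956·107/10000⌋=17857; principal=46080-17857=28223; balance=1668956-28223=1640733
3. interest=⌊1640733·107/10000⌋=17555; principal=46080-17555=28525; balance=1640733-28525=1612208
4. interest=⌊1612208·107/10000⌋=17250; principal=46080-17250=28830; balance=1612208-28830=1583378
5. interest=⌊1583378·107/10000⌋=16942; principal=46080-16942=29138; balance=1583378-29138=1554240
6. interest=⌊1554240·107/10000⌋=16630; principal=46080-16630=29450; balance=1554240-29450=1524790
7. interest=⌊1524790·107/10000⌋=16315; principal=46080-16315=29765; balance=1524790-29765=1495025
8. interest=⌊1495025·107/10000⌋=15996; principal=46080-15996=30084; balance=1495025-30084=1464941
9. interest=⌊1464941·107/10000⌋=15674; principal=46080-15674=30406; balance=1464941-30406=1434535
10. interest=⌊1434535·107/10000⌋=15349; principal=46080-15349=30731; balance=1434535-30731=1403804
11. interest=⌊1403804·107/10000⌋=15020; principal=46080-15020=31060; balance=1403804-31060=1372744
12. interest=⌊1372744·107/10000⌋=14688; principal=46080-14688=31392; balance=1372744-31392=1341352
13. interest=⌊1341352·107/10000⌋=14352; principal=46080-14352=31728; balance=1341352-31728=1309624
14. interest=⌊1309624·107/10000⌋=14012; principal=46080-14012=32068; balance=1309624-32068=1277556
15. interest=⌊1277556·107/10000⌋=13669; principal=46080-13669=32411; balance=1277556-32411=1245145
16. interest=⌊1245145·107/10000⌋=13323; principal=46080-13323=32757; balance=1245145-32757=1212388
17. interest=⌊1212388·107/10000⌋=12972; principal=46080-12972=33108; balance=1212388-33108=1179280
18. interest=⌊1179280·107/10000⌋=12618; principal=46080-12618=33462; balance=1179280-33462=1145818
19. interest=⌊1145818·107/10000⌋=12260; principal=46080-12260=33820; balance=1145818-33820=1111998
20. interest=⌊1111998·107/10000⌋=11898; principal=46080-11898=34182; balance=1111998-34182=1077816
21. interest=⌊1077816·107/10000⌋=11532; principal=46080-11532=34548; balance=1077816-34548=1043268
22. interest=⌊1043268·107/10000⌋=11162; principal=46080-11162=34918; balance=1043268-34918=1008350
23. interest=⌊1008350·107/10000⌋=10789; principal=46080-10789=35291; balance=1008350-35291=973059
24. interest=⌊973059·107/10000⌋=10411; principal=46080-10411=35669; balance=973059-35669=937390
25. interest=⌊937390·107/10000⌋=10030; principal=46080-10030=36050; balance=937390-36050=901340
26. interest=⌊901340·107/10000⌋=9644; principal=46080-9644=36436; balance=901340-36436=864904
27. interest=⌊864904·107/10000⌋=9254; principal=46080-9254=36826; balance=864904-36826=828078
28. interest=⌊828078·107/10000⌋=8860; principal=46080-8860=37220; balance=828078-37220=790858
29. interest=⌊790858·107/10000⌋=8462; principal=46080-8462=37618; balance=790858-37618=753240
30. interest=⌊753240·107/10000⌋=8059; principal=46080-8059=38021; balance=753240-38021=715219
31. interest=⌊715219·107/10000⌋=7652; principal=46080-7652=38428; balance=715219-38428=676791
32. interest=⌊676791·107/10000⌋=7241; principal=46080-7241=38839; balance=676791-38839=637952
33. interest=⌊637952·107/10000⌋=6826; principal=46080-6826=39254; balance=637952-39254=598698
34. interest=⌊598698·107/10000⌋=6406; principal=46080-6406=39674; balance=598698-39674=559024
35. interest=⌊559024·107/10000⌋=5981; principal=46080-5981=40099; balance=559024-40099=518925
36. interest=⌊518925·107/10000⌋=5552; principal=46080-5552=40528; balance=518925-40528=478397
37. interest=⌊478397·107/10000⌋=5118; principal=46080-5118=40962; balance=478397-40962=437435
38. interest=⌊437435·107/10000⌋=4680; principal=46080-4680=41400; balance=437435-41400=396035
39. interest=⌊396035·107/10000⌋=4237; principal=46080-4237=41843; balance=396035-41843=354192
40. interest=⌊354192·107/10000⌋=3789; principal=46080-3789=42291; balance=354192-42291=311901
41. interest=⌊311901·107/10000⌋=3337; principal=46080-3337=42743; balance=311901-42743=269158
42. interest=⌊269158·107/10000⌋=2879; principal=46080-2879=43201; balance=269158-43201=225957
43. interest=⌊225957·107/10000⌋=2417; principal=46080-2417=43663; balance=225957-43663=182294
44. interest=⌊182294·107/10000⌋=1950; principal=46080-1950=44130; balance=182294-44130=138164
45. interest=⌊138164·107/10000⌋=1478; principal=46080-1478=44602; balance=138164-44602=93562
46. interest=⌊93562·107/10000⌋=1001; principal=46080-1001=45079; balance=93562-45079=48483
47. interest=⌊48483·107/10000⌋=518; principal=46080-518=45562; balance=48483-45562=2921
48. interest=⌊2921·107/10000⌋=31; principal=min(46080-31,2921)=2921; balance=2921-2921=0

1 18156 27924 1668956
2 17857 28223 1640733
3 17555 28525 1612208
4 17250 28830 1583378
5 16942 29138 1554240
6 16630 29450 1524790
7 16315 29765 1495025
8 15996 30084 1464941
9 15674 30406 1434535
10 15349 30731 1403804
11 15020 31060 1372744
12 14688 31392 1341352
13 14352 31728 1309624
14 14012 32068 1277556
15 13669 32411 1245145
16 13323 32757 1212388
17 12972 33108 1179280
18 12618 33462 1145818
19 12260 33820 1111998
20 11898 34182 1077816
21 11532 34548 1043268
22 11162 34918 1008350
23 10789 35291 973059
24 10411 35669 937390
25 10030 36050 901340
26 9644 36436 864904
27 9254 36826 828078
28 8860 37220 790858
29 8462 37618 753240
30 8059 38021 715219
31 7652 38428 676791
32 7241 38839 637952
33 6826 39254 598698
34 6406 39674 559024
35 5981 40099 518925
36 5552 40528 478397
37 5118 40962 437435
38 4680 41400 396035
39 4237 41843 354192
40 3789 42291 311901
41 3337 42743 269158
42 2879 43201 225957
43 2417 43663 182294
44 1950 44130 138164
45 1478 44602 93562
46 1001 45079 48483
47 518 45562 2921
48 31 2921 0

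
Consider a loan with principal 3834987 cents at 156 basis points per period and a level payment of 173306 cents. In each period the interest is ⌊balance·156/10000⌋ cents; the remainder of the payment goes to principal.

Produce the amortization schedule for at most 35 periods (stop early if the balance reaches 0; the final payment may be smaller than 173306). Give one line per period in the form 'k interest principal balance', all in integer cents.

1 59825 113481 3721506
2 58055 115251 3606255
3 56257 117049 3489206
4 54431 118875 3370331
5 52577 120729 3249602
6 50693 122613 3126989
7 48781 124525 3002464
8 46838 126468 2875996
9 44865 128441 2747555
10 42861 130445 2617110
11 40826 132480 2484630
12 38760 134546 2350084
13 36661 136645 2213439
14 34529 138777 2074662
15 32364 140942 1933720
16 30166 143140 1790580
17 27933 145373 1645207
18 25665 147641 1497566
19 23362 149944 1347622
20 21022 152284 1195338
21 18647 154659 1040679
22 16234 157072 883607
23 13784 159522 724085
24 11295 162011 562074
25 8768 164538 397536
26 6201 167105 230431
27 3594 169712 60719
28 947 60719 0

1. interest=⌊3834987·156/10000⌋=59825; principal=173306-59825=113481; balance=3834987-113481=3721506
2. interest=⌊3721506·156/10000⌋=58055; principal=173306-58055=115251; balance=3721506-115251=3606255
3. interest=⌊3606255·156/10000⌋=56257; principal=173306-56257=117049; balance=3606255-117049=3489206
4. interest=⌊3489206·156/10000⌋=54431; principal=173306-54431=118875; balance=3489206-118875=3370331
5. interest=⌊3370331·156/10000⌋=52577; principal=173306-52577=120729; balance=3370331-120729=3249602
6. interest=⌊3249602·156/10000⌋=50693; principal=173306-50693=122613; balance=3249602-122613=3126989
7. interest=⌊3126989·156/10000⌋=48781; principal=173306-48781=124525; balance=3126989-124525=3002464
8. interest=⌊3002464·156/10000⌋=46838; principal=173306-46838=126468; balance=3002464-126468=2875996
9. interest=⌊2875996·156/10000⌋=44865; principal=173306-44865=128441; balance=2875996-128441=2747555
10. interest=⌊2747555·156/10000⌋=42861; principal=173306-42861=130445; balance=2747555-130445=2617110
11. interest=⌊2617110·156/10000⌋=40826; principal=173306-40826=132480; balance=2617110-132480=2484630
12. interest=⌊2484630·156/10000⌋=38760; principal=173306-38760=134546; balance=2484630-134546=2350084
13. interest=⌊2350084·156/10000⌋=36661; principal=173306-36661=136645; balance=2350084-136645=2213439
14. interest=⌊2213439·156/10000⌋=34529; principal=173306-34529=138777; balance=2213439-138777=2074662
15. interest=⌊2074662·156/10000⌋=32364; principal=173306-32364=140942; balance=2074662-140942=1933720
16. interest=⌊1933720·156/10000⌋=30166; principal=173306-30166=143140; balance=1933720-143140=1790580
17. interest=⌊1790580·156/10000⌋=27933; principal=173306-27933=145373; balance=1790580-145373=1645207
18. interest=⌊1645207·156/10000⌋=25665; principal=173306-25665=147641; balance=1645207-147641=1497566
19. interest=⌊1497566·156/10000⌋=23362; principal=173306-23362=149944; balance=1497566-149944=1347622
20. interest=⌊1347622·156/10000⌋=21022; principal=173306-21022=152284; balance=1347622-152284=1195338
21. interest=⌊1195338·156/10000⌋=18647; principal=173306-18647=154659; balance=1195338-154659=1040679
22. interest=⌊1040679·156/10000⌋=16234; principal=173306-16234=157072; balance=1040679-157072=883607
23. interest=⌊883607·156/10000⌋=13784; principal=173306-13784=159522; balance=883607-159522=724085
24. interest=⌊724085·156/10000⌋=11295; principal=173306-11295=162011; balance=724085-162011=562074
25. interest=⌊562074·156/10000⌋=8768; principal=173306-8768=164538; balance=562074-164538=397536
26. interest=⌊397536·156/10000⌋=6201; principal=173306-6201=167105; balance=397536-167105=230431
27. interest=⌊230431·156/10000⌋=3594; principal=173306-3594=169712; balance=230431-169712=60719
28. interest=⌊60719·156/10000⌋=947; principal=min(173306-947,60719)=60719; balance=60719-60719=0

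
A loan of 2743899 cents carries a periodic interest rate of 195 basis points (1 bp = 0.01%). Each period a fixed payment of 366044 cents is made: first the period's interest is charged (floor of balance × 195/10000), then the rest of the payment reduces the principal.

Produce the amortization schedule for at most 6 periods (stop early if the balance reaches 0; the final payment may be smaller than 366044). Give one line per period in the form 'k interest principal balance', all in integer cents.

1. interest=⌊2743899·195/10000⌋=53506; principal=366044-53506=312538; balance=2743899-312538=2431361
2. interest=⌊2431361·195/10000⌋=47411; principal=366044-47411=318633; balance=2431361-318633=2112728
3. interest=⌊2112728·195/10000⌋=41198; principal=366044-41198=324846; balance=2112728-324846=1787882
4. interest=⌊1787882·195/10000⌋=34863; principal=366044-34863=331181; balance=1787882-331181=1456701
5. interest=⌊1456701·195/10000⌋=28405; principal=366044-28405=337639; balance=1456701-337639=1119062
6. interest=⌊1119062·195/10000⌋=21821; principal=366044-21821=344223; balance=1119062-344223=774839

1 53506 312538 2431361
2 47411 318633 2112728
3 41198 324846 1787882
4 34863 331181 1456701
5 28405 337639 1119062
6 21821 344223 774839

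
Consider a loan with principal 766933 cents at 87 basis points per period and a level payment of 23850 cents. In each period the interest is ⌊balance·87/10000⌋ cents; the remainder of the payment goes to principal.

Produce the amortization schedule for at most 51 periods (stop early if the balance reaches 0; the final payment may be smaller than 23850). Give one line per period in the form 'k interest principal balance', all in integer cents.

1 6672 17178 749755
2 6522 17328 732427
3 6372 17478 714949
4 6220 17630 697319
5 6066 17784 679535
6 5911 17939 661596
7 5755 18095 643501
8 5598 18252 625249
9 5439 18411 606838
10 5279 18571 588267
11 5117 18733 569534
12 4954 18896 550638
13 4790 19060 531578
14 4624 19226 512352
15 4457 19393 492959
16 4288 19562 473397
17 4118 19732 453665
18 3946 19904 433761
19 3773 20077 413684
20 3599 20251 393433
21 3422 20428 373005
22 3245 20605 352400
23 3065 20785 331615
24 2885 20965 310650
25 2702 21148 289502
26 2518 21332 268170
27 2333 21517 246653
28 2145 21705 224948
29 1957 21893 203055
30 1766 22084 180971
31 1574 22276 158695
32 1380 22470 136225
33 1185 22665 113560
34 987 22863 90697
35 789 23061 67636
36 588 23262 44374
37 386 23464 20910
38 181 20910 0

1. interest=⌊766933·87/10000⌋=6672; principal=23850-6672=17178; balance=766933-17178=749755
2. interest=⌊749755·87/10000⌋=6522; principal=23850-6522=17328; balance=749755-17328=732427
3. interest=⌊732427·87/10000⌋=6372; principal=23850-6372=17478; balance=732427-17478=714949
4. interest=⌊714949·87/10000⌋=6220; principal=23850-6220=17630; balance=714949-17630=697319
5. interest=⌊697319·87/10000⌋=6066; principal=23850-6066=17784; balance=697319-17784=679535
6. interest=⌊679535·87/10000⌋=5911; principal=23850-5911=17939; balance=679535-17939=661596
7. interest=⌊661596·87/10000⌋=5755; principal=23850-5755=18095; balance=661596-18095=643501
8. interest=⌊643501·87/10000⌋=5598; principal=23850-5598=18252; balance=643501-18252=625249
9. interest=⌊625249·87/10000⌋=5439; principal=23850-5439=18411; balance=625249-18411=606838
10. interest=⌊606838·87/10000⌋=5279; principal=23850-5279=18571; balance=606838-18571=588267
11. interest=⌊588267·87/10000⌋=5117; principal=23850-5117=18733; balance=588267-18733=569534
12. interest=⌊569534·87/10000⌋=4954; principal=23850-4954=18896; balance=569534-18896=550638
13. interest=⌊550638·87/10000⌋=4790; principal=23850-4790=19060; balance=550638-19060=531578
14. interest=⌊531578·87/10000⌋=4624; principal=23850-4624=19226; balance=531578-19226=512352
15. interest=⌊512352·87/10000⌋=4457; principal=23850-4457=19393; balance=512352-19393=492959
16. interest=⌊492959·87/10000⌋=4288; principal=23850-4288=19562; balance=492959-19562=473397
17. interest=⌊473397·87/10000⌋=4118; principal=23850-4118=19732; balance=473397-19732=453665
18. interest=⌊453665·87/10000⌋=3946; principal=23850-3946=19904; balance=453665-19904=433761
19. interest=⌊433761·87/10000⌋=3773; principal=23850-3773=20077; balance=433761-20077=413684
20. interest=⌊413684·87/10000⌋=3599; principal=23850-3599=20251; balance=413684-20251=393433
21. interest=⌊393433·87/10000⌋=3422; principal=23850-3422=20428; balance=393433-20428=373005
22. interest=⌊373005·87/10000⌋=3245; principal=23850-3245=20605; balance=373005-20605=352400
23. interest=⌊352400·87/10000⌋=3065; principal=23850-3065=20785; balance=352400-20785=331615
24. interest=⌊331615·87/10000⌋=2885; principal=23850-2885=20965; balance=331615-20965=310650
25. interest=⌊310650·87/10000⌋=2702; principal=23850-2702=21148; balance=310650-21148=289502
26. interest=⌊289502·87/10000⌋=2518; principal=23850-2518=21332; balance=289502-21332=268170
27. interest=⌊268170·87/10000⌋=2333; principal=23850-2333=21517; balance=268170-21517=246653
28. interest=⌊246653·87/10000⌋=2145; principal=23850-2145=21705; balance=246653-21705=224948
29. interest=⌊224948·87/10000⌋=1957; principal=23850-1957=21893; balance=224948-21893=203055
30. interest=⌊203055·87/10000⌋=1766; principal=23850-1766=22084; balance=203055-22084=180971
31. interest=⌊180971·87/10000⌋=1574; principal=23850-1574=22276; balance=180971-22276=158695
32. interest=⌊158695·87/10000⌋=1380; principal=23850-1380=22470; balance=158695-22470=136225
33. interest=⌊136225·87/10000⌋=1185; principal=23850-1185=22665; balance=136225-22665=113560
34. interest=⌊113560·87/10000⌋=987; principal=23850-987=22863; balance=113560-22863=90697
35. interest=⌊90697·87/10000⌋=789; principal=23850-789=23061; balance=90697-23061=67636
36. interest=⌊67636·87/10000⌋=588; principal=23850-588=23262; balance=67636-23262=44374
37. interest=⌊44374·87/10000⌋=386; principal=23850-386=23464; balance=44374-23464=20910
38. interest=⌊20910·87/10000⌋=181; principal=min(23850-181,20910)=20910; balance=20910-20910=0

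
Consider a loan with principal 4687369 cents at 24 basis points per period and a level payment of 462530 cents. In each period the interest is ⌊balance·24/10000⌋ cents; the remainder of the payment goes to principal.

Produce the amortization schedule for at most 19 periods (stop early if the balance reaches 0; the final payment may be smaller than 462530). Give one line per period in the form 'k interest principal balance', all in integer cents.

1. interest=⌊4687369·24/10000⌋=11249; principal=462530-11249=451281; balance=4687369-451281=4236088
2. interest=⌊4236088·24/10000⌋=10166; principal=462530-10166=452364; balance=4236088-452364=3783724
3. interest=⌊3783724·24/10000⌋=9080; principal=462530-9080=453450; balance=3783724-453450=3330274
4. interest=⌊3330274·24/10000⌋=7992; principal=462530-7992=454538; balance=3330274-454538=2875736
5. interest=⌊2875736·24/10000⌋=6901; principal=462530-6901=455629; balance=2875736-455629=2420107
6. interest=⌊2420107·24/10000⌋=5808; principal=462530-5808=456722; balance=2420107-456722=1963385
7. interest=⌊1963385·24/10000⌋=4712; principal=462530-4712=457818; balance=1963385-457818=1505567
8. interest=⌊1505567·24/10000⌋=3613; principal=462530-3613=458917; balance=1505567-458917=1046650
9. interest=⌊1046650·24/10000⌋=2511; principal=462530-2511=460019; balance=1046650-460019=586631
10. interest=⌊586631·24/10000⌋=1407; principal=462530-1407=461123; balance=586631-461123=125508
11. interest=⌊125508·24/10000⌋=301; principal=min(462530-301,125508)=125508; balance=125508-125508=0

1 11249 451281 4236088
2 10166 452364 3783724
3 9080 453450 3330274
4 7992 454538 2875736
5 6901 455629 2420107
6 5808 456722 1963385
7 4712 457818 1505567
8 3613 458917 1046650
9 2511 460019 586631
10 1407 461123 125508
11 301 125508 0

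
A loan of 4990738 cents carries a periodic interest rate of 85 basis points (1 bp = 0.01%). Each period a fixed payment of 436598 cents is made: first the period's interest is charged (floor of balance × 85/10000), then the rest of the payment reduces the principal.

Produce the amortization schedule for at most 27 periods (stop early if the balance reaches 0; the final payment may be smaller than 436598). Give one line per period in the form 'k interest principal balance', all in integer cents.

1. interest=⌊4990738·85/10000⌋=42421; principal=436598-42421=394177; balance=4990738-394177=4596561
2. interest=⌊4596561·85/10000⌋=39070; principal=436598-39070=397528; balance=4596561-397528=4199033
3. interest=⌊4199033·85/10000⌋=35691; principal=436598-35691=400907; balance=4199033-400907=3798126
4. interest=⌊3798126·85/10000⌋=32284; principal=436598-32284=404314; balance=3798126-404314=3393812
5. interest=⌊3393812·85/10000⌋=28847; principal=436598-28847=407751; balance=3393812-407751=2986061
6. interest=⌊2986061·85/10000⌋=25381; principal=436598-25381=411217; balance=2986061-411217=2574844
7. interest=⌊2574844·85/10000⌋=21886; principal=436598-21886=414712; balance=2574844-414712=2160132
8. interest=⌊2160132·85/10000⌋=18361; principal=436598-18361=418237; balance=2160132-418237=1741895
9. interest=⌊1741895·85/10000⌋=14806; principal=436598-14806=421792; balance=1741895-421792=1320103
10. interest=⌊1320103·85/10000⌋=11220; principal=436598-11220=425378; balance=1320103-425378=894725
11. interest=⌊894725·85/10000⌋=7605; principal=436598-7605=428993; balance=894725-428993=465732
12. interest=⌊465732·85/10000⌋=3958; principal=436598-3958=432640; balance=465732-432640=33092
13. interest=⌊33092·85/10000⌋=281; principal=min(436598-281,33092)=33092; balance=33092-33092=0

1 42421 394177 4596561
2 39070 397528 4199033
3 35691 400907 3798126
4 32284 404314 3393812
5 28847 407751 2986061
6 25381 411217 2574844
7 21886 414712 2160132
8 18361 418237 1741895
9 14806 421792 1320103
10 11220 425378 894725
11 7605 428993 465732
12 3958 432640 33092
13 281 33092 0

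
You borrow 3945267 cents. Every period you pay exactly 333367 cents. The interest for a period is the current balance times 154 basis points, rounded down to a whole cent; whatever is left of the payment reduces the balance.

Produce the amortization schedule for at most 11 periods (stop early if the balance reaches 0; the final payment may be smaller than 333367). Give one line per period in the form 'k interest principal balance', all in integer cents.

1. interest=⌊3945267·154/10000⌋=60757; principal=333367-60757=272610; balance=3945267-272610=3672657
2. interest=⌊3672657·154/10000⌋=56558; principal=333367-56558=276809; balance=3672657-276809=3395848
3. interest=⌊3395848·154/10000⌋=52296; principal=333367-52296=281071; balance=3395848-281071=3114777
4. interest=⌊3114777·154/10000⌋=47967; principal=333367-47967=285400; balance=3114777-285400=2829377
5. interest=⌊2829377·154/10000⌋=43572; principal=333367-43572=289795; balance=2829377-289795=2539582
6. interest=⌊2539582·154/10000⌋=39109; principal=333367-39109=294258; balance=2539582-294258=2245324
7. interest=⌊2245324·154/10000⌋=34577; principal=333367-34577=298790; balance=2245324-298790=1946534
8. interest=⌊1946534·154/10000⌋=29976; principal=333367-29976=303391; balance=1946534-303391=1643143
9. interest=⌊1643143·154/10000⌋=25304; principal=333367-25304=308063; balance=1643143-308063=1335080
10. interest=⌊1335080·154/10000⌋=20560; principal=333367-20560=312807; balance=1335080-312807=1022273
11. interest=⌊1022273·154/10000⌋=15743; principal=333367-15743=317624; balance=1022273-317624=704649

1 60757 272610 3672657
2 56558 276809 3395848
3 52296 281071 3114777
4 47967 285400 2829377
5 43572 289795 2539582
6 39109 294258 2245324
7 34577 298790 1946534
8 29976 303391 1643143
9 25304 308063 1335080
10 20560 312807 1022273
11 15743 317624 704649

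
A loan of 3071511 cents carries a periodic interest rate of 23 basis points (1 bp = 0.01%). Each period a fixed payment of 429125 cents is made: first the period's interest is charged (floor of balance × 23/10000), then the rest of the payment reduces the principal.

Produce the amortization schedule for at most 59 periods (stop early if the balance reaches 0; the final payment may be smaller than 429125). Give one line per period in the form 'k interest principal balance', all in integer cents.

1. interest=⌊3071511·23/10000⌋=7064; principal=429125-7064=422061; balance=3071511-422061=2649450
2. interest=⌊2649450·23/10000⌋=6093; principal=429125-6093=423032; balance=2649450-423032=2226418
3. interest=⌊2226418·23/10000⌋=5120; principal=429125-5120=424005; balance=2226418-424005=1802413
4. interest=⌊1802413·23/10000⌋=4145; principal=429125-4145=424980; balance=1802413-424980=1377433
5. interest=⌊1377433·23/10000⌋=3168; principal=429125-3168=425957; balance=1377433-425957=951476
6. interest=⌊951476·23/10000⌋=2188; principal=429125-2188=426937; balance=951476-426937=524539
7. interest=⌊524539·23/10000⌋=1206; principal=429125-1206=427919; balance=524539-427919=96620
8. interest=⌊96620·23/10000⌋=222; principal=min(429125-222,96620)=96620; balance=96620-96620=0

1 7064 422061 2649450
2 6093 423032 2226418
3 5120 424005 1802413
4 4145 424980 1377433
5 3168 425957 951476
6 2188 426937 524539
7 1206 427919 96620
8 222 96620 0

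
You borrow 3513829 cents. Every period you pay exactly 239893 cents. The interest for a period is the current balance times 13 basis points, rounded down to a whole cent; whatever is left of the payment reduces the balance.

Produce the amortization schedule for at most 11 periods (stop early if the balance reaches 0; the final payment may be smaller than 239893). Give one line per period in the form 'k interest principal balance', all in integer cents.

1 4567 235326 3278503
2 4262 235631 3042872
3 3955 235938 2806934
4 3649 236244 2570690
5 3341 236552 2334138
6 3034 236859 2097279
7 2726 237167 1860112
8 2418 237475 1622637
9 2109 237784 1384853
10 1800 238093 1146760
11 1490 238403 908357

1. interest=⌊3513829·13/10000⌋=4567; principal=239893-4567=235326; balance=3513829-235326=3278503
2. interest=⌊3278503·13/10000⌋=4262; principal=239893-4262=235631; balance=3278503-235631=3042872
3. interest=⌊3042872·13/10000⌋=3955; principal=239893-3955=235938; balance=3042872-235938=2806934
4. interest=⌊2806934·13/10000⌋=3649; principal=239893-3649=236244; balance=2806934-236244=2570690
5. interest=⌊2570690·13/10000⌋=3341; principal=239893-3341=236552; balance=2570690-236552=2334138
6. interest=⌊2334138·13/10000⌋=3034; principal=239893-3034=236859; balance=2334138-236859=2097279
7. interest=⌊2097279·13/10000⌋=2726; principal=239893-2726=237167; balance=2097279-237167=1860112
8. interest=⌊1860112·13/10000⌋=2418; principal=239893-2418=237475; balance=1860112-237475=1622637
9. interest=⌊1622637·13/10000⌋=2109; principal=239893-2109=237784; balance=1622637-237784=1384853
10. interest=⌊1384853·13/10000⌋=1800; principal=239893-1800=238093; balance=1384853-238093=1146760
11. interest=⌊1146760·13/10000⌋=1490; principal=239893-1490=238403; balance=1146760-238403=908357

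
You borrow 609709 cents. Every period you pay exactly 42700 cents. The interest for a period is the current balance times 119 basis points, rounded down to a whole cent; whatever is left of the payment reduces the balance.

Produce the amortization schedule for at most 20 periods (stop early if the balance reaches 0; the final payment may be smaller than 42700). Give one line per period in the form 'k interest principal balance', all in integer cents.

1. interest=⌊609709·119/10000⌋=7255; principal=42700-7255=35445; balance=609709-35445=574264
2. interest=⌊574264·119/10000⌋=6833; principal=42700-6833=35867; balance=574264-35867=538397
3. interest=⌊538397·119/10000⌋=6406; principal=42700-6406=36294; balance=538397-36294=502103
4. interest=⌊502103·119/10000⌋=5975; principal=42700-5975=36725; balance=502103-36725=465378
5. interest=⌊465378·119/10000⌋=5537; principal=42700-5537=37163; balance=465378-37163=428215
6. interest=⌊428215·119/10000⌋=5095; principal=42700-5095=37605; balance=428215-37605=390610
7. interest=⌊390610·119/10000⌋=4648; principal=42700-4648=38052; balance=390610-38052=352558
8. interest=⌊352558·119/10000⌋=4195; principal=42700-4195=38505; balance=352558-38505=314053
9. interest=⌊314053·119/10000⌋=3737; principal=42700-3737=38963; balance=314053-38963=275090
10. interest=⌊275090·119/10000⌋=3273; principal=42700-3273=39427; balance=275090-39427=235663
11. interest=⌊235663·119/10000⌋=2804; principal=42700-2804=39896; balance=235663-39896=195767
12. interest=⌊195767·119/10000⌋=2329; principal=42700-2329=40371; balance=195767-40371=155396
13. interest=⌊155396·119/10000⌋=1849; principal=42700-1849=40851; balance=155396-40851=114545
14. interest=⌊114545·119/10000⌋=1363; principal=42700-1363=41337; balance=114545-41337=73208
15. interest=⌊73208·119/10000⌋=871; principal=42700-871=41829; balance=73208-41829=31379
16. interest=⌊31379·119/10000⌋=373; principal=min(42700-373,31379)=31379; balance=31379-31379=0

1 7255 35445 574264
2 6833 35867 538397
3 6406 36294 502103
4 5975 36725 465378
5 5537 37163 428215
6 5095 37605 390610
7 4648 38052 352558
8 4195 38505 314053
9 3737 38963 275090
10 3273 39427 235663
11 2804 39896 195767
12 2329 40371 155396
13 1849 40851 114545
14 1363 41337 73208
15 871 41829 31379
16 373 31379 0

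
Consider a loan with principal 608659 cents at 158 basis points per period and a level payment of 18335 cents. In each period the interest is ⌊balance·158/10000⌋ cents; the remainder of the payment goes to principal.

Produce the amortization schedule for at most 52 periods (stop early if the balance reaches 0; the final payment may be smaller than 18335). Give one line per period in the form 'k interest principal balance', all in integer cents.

1 9616 8719 599940
2 9479 8856 591084
3 9339 8996 582088
4 9196 9139 572949
5 9052 9283 563666
6 8905 9430 554236
7 8756 9579 544657
8 8605 9730 534927
9 8451 9884 525043
10 8295 10040 515003
11 8137 10198 504805
12 7975 10360 494445
13 7812 10523 483922
14 7645 10690 473232
15 7477 10858 462374
16 7305 11030 451344
17 7131 11204 440140
18 6954 11381 428759
19 6774 11561 417198
20 6591 11744 405454
21 6406 11929 393525
22 6217 12118 381407
23 6026 12309 369098
24 5831 12504 356594
25 5634 12701 343893
26 5433 12902 330991
27 5229 13106 317885
28 5022 13313 304572
29 4812 13523 291049
30 4598 13737 277312
31 4381 13954 263358
32 4161 14174 249184
33 3937 14398 234786
34 3709 14626 220160
35 3478 14857 205303
36 3243 15092 190211
37 3005 15330 174881
38 2763 15572 159309
39 2517 15818 143491
40 2267 16068 127423
41 2013 16322 111101
42 1755 16580 94521
43 1493 16842 77679
44 1227 17108 60571
45 957 17378 43193
46 682 17653 25540
47 403 17932 7608
48 120 7608 0

1. interest=⌊608659·158/10000⌋=9616; principal=18335-9616=8719; balance=608659-8719=599940
2. interest=⌊599940·158/10000⌋=9479; principal=18335-9479=8856; balance=599940-8856=591084
3. interest=⌊591084·158/10000⌋=9339; principal=18335-9339=8996; balance=591084-8996=582088
4. interest=⌊582088·158/10000⌋=9196; principal=18335-9196=9139; balance=582088-9139=572949
5. interest=⌊572949·158/10000⌋=9052; principal=18335-9052=9283; balance=572949-9283=563666
6. interest=⌊563666·158/10000⌋=8905; principal=18335-8905=9430; balance=563666-9430=554236
7. interest=⌊554236·158/10000⌋=8756; principal=18335-8756=9579; balance=554236-9579=544657
8. interest=⌊544657·158/10000⌋=8605; principal=18335-8605=9730; balance=544657-9730=534927
9. interest=⌊534927·158/10000⌋=8451; principal=18335-8451=9884; balance=534927-9884=525043
10. interest=⌊525043·158/10000⌋=8295; principal=18335-8295=10040; balance=525043-10040=515003
11. interest=⌊515003·158/10000⌋=8137; principal=18335-8137=10198; balance=515003-10198=504805
12. interest=⌊504805·158/10000⌋=7975; principal=18335-7975=10360; balance=504805-10360=494445
13. interest=⌊494445·158/10000⌋=7812; principal=18335-7812=10523; balance=494445-10523=483922
14. interest=⌊483922·158/10000⌋=7645; principal=18335-7645=10690; balance=483922-10690=473232
15. interest=⌊473232·158/10000⌋=7477; principal=18335-7477=10858; balance=473232-10858=462374
16. interest=⌊462374·158/10000⌋=7305; principal=18335-7305=11030; balance=462374-11030=451344
17. interest=⌊451344·158/10000⌋=7131; principal=18335-7131=11204; balance=451344-11204=440140
18. interest=⌊440140·158/10000⌋=6954; principal=18335-6954=11381; balance=440140-11381=428759
19. interest=⌊428759·158/10000⌋=6774; principal=18335-6774=11561; balance=428759-11561=417198
20. interest=⌊417198·158/10000⌋=6591; principal=18335-6591=11744; balance=417198-11744=405454
21. interest=⌊405454·158/10000⌋=6406; principal=18335-6406=11929; balance=405454-11929=393525
22. interest=⌊393525·158/10000⌋=6217; principal=18335-6217=12118; balance=393525-12118=381407
23. interest=⌊381407·158/10000⌋=6026; principal=18335-6026=12309; balance=381407-12309=369098
24. interest=⌊369098·158/10000⌋=5831; principal=18335-5831=12504; balance=369098-12504=356594
25. interest=⌊356594·158/10000⌋=5634; principal=18335-5634=12701; balance=356594-12701=343893
26. interest=⌊343893·158/10000⌋=5433; principal=18335-5433=12902; balance=343893-12902=330991
27. interest=⌊330991·158/10000⌋=5229; principal=18335-5229=13106; balance=330991-13106=317885
28. interest=⌊317885·158/10000⌋=5022; principal=18335-5022=13313; balance=317885-13313=304572
29. interest=⌊304572·158/10000⌋=4812; principal=18335-4812=13523; balance=304572-13523=291049
30. interest=⌊291049·158/10000⌋=4598; principal=18335-4598=13737; balance=291049-13737=277312
31. interest=⌊277312·158/10000⌋=4381; principal=18335-4381=13954; balance=277312-13954=263358
32. interest=⌊263358·158/10000⌋=4161; principal=18335-4161=14174; balance=263358-14174=249184
33. interest=⌊249184·158/10000⌋=3937; principal=18335-3937=14398; balance=249184-14398=234786
34. interest=⌊234786·158/10000⌋=3709; principal=18335-3709=14626; balance=234786-14626=220160
35. interest=⌊220160·158/10000⌋=3478; principal=18335-3478=14857; balance=220160-14857=205303
36. interest=⌊205303·158/10000⌋=3243; principal=18335-3243=15092; balance=205303-15092=190211
37. interest=⌊190211·158/10000⌋=3005; principal=18335-3005=15330; balance=190211-15330=174881
38. interest=⌊174881·158/10000⌋=2763; principal=18335-2763=15572; balance=174881-15572=159309
39. interest=⌊159309·158/10000⌋=2517; principal=18335-2517=15818; balance=159309-15818=143491
40. interest=⌊143491·158/10000⌋=2267; principal=18335-2267=16068; balance=143491-16068=127423
41. interest=⌊127423·158/10000⌋=2013; principal=18335-2013=16322; balance=127423-16322=111101
42. interest=⌊111101·158/10000⌋=1755; principal=18335-1755=16580; balance=111101-16580=94521
43. interest=⌊94521·158/10000⌋=1493; principal=18335-1493=16842; balance=94521-16842=77679
44. interest=⌊77679·158/10000⌋=1227; principal=18335-1227=17108; balance=77679-17108=60571
45. interest=⌊60571·158/10000⌋=957; principal=18335-957=17378; balance=60571-17378=43193
46. interest=⌊43193·158/10000⌋=682; principal=18335-682=17653; balance=43193-17653=25540
47. interest=⌊25540·158/10000⌋=403; principal=18335-403=17932; balance=25540-17932=7608
48. interest=⌊7608·158/10000⌋=120; principal=min(18335-120,7608)=7608; balance=7608-7608=0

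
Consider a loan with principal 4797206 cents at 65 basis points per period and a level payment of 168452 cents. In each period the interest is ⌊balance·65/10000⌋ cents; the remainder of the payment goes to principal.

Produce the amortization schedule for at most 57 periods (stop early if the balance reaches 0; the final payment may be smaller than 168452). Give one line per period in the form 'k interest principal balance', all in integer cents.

1. interest=⌊4797206·65/10000⌋=31181; principal=168452-31181=137271; balance=4797206-137271=4659935
2. interest=⌊4659935·65/10000⌋=30289; principal=168452-30289=138163; balance=4659935-138163=4521772
3. interest=⌊4521772·65/10000⌋=29391; principal=168452-29391=139061; balance=4521772-139061=4382711
4. interest=⌊4382711·65/10000⌋=28487; principal=168452-28487=139965; balance=4382711-139965=4242746
5. interest=⌊4242746·65/10000⌋=27577; principal=168452-27577=140875; balance=4242746-140875=4101871
6. interest=⌊4101871·65/10000⌋=26662; principal=168452-26662=141790; balance=4101871-141790=3960081
7. interest=⌊3960081·65/10000⌋=25740; principal=168452-25740=142712; balance=3960081-142712=3817369
8. interest=⌊3817369·65/10000⌋=24812; principal=168452-24812=143640; balance=3817369-143640=3673729
9. interest=⌊3673729·65/10000⌋=23879; principal=168452-23879=144573; balance=3673729-144573=3529156
10. interest=⌊3529156·65/10000⌋=22939; principal=168452-22939=145513; balance=3529156-145513=3383643
11. interest=⌊3383643·65/10000⌋=21993; principal=168452-21993=146459; balance=3383643-146459=3237184
12. interest=⌊3237184·65/10000⌋=21041; principal=168452-21041=147411; balance=3237184-147411=3089773
13. interest=⌊3089773·65/10000⌋=20083; principal=168452-20083=148369; balance=3089773-148369=2941404
14. interest=⌊2941404·65/10000⌋=19119; principal=168452-19119=149333; balance=2941404-149333=2792071
15. interest=⌊2792071·65/10000⌋=18148; principal=168452-18148=150304; balance=2792071-150304=2641767
16. interest=⌊2641767·65/10000⌋=17171; principal=168452-17171=151281; balance=2641767-151281=2490486
17. interest=⌊2490486·65/10000⌋=16188; principal=168452-16188=152264; balance=2490486-152264=2338222
18. interest=⌊2338222·65/10000⌋=15198; principal=168452-15198=153254; balance=2338222-153254=2184968
19. interest=⌊2184968·65/10000⌋=14202; principal=168452-14202=154250; balance=2184968-154250=2030718
20. interest=⌊2030718·65/10000⌋=13199; principal=168452-13199=155253; balance=2030718-155253=1875465
21. interest=⌊1875465·65/10000⌋=12190; principal=168452-12190=156262; balance=1875465-156262=1719203
22. interest=⌊1719203·65/10000⌋=11174; principal=168452-11174=157278; balance=1719203-157278=1561925
23. interest=⌊1561925·65/10000⌋=10152; principal=168452-10152=158300; balance=1561925-158300=1403625
24. interest=⌊1403625·65/10000⌋=9123; principal=168452-9123=159329; balance=1403625-159329=1244296
25. interest=⌊1244296·65/10000⌋=8087; principal=168452-8087=160365; balance=1244296-160365=1083931
26. interest=⌊1083931·65/10000⌋=7045; principal=168452-7045=161407; balance=1083931-161407=922524
27. interest=⌊922524·65/10000⌋=5996; principal=168452-5996=162456; balance=922524-162456=760068
28. interest=⌊760068·65/10000⌋=4940; principal=168452-4940=163512; balance=760068-163512=596556
29. interest=⌊596556·65/10000⌋=3877; principal=168452-3877=164575; balance=596556-164575=431981
30. interest=⌊431981·65/10000⌋=2807; principal=168452-2807=165645; balance=431981-165645=266336
31. interest=⌊266336·65/10000⌋=1731; principal=168452-1731=166721; balance=266336-166721=99615
32. interest=⌊99615·65/10000⌋=647; principal=min(168452-647,99615)=99615; balance=99615-99615=0

1 31181 137271 4659935
2 30289 138163 4521772
3 29391 139061 4382711
4 28487 139965 4242746
5 27577 140875 4101871
6 26662 141790 3960081
7 25740 142712 3817369
8 24812 143640 3673729
9 23879 144573 3529156
10 22939 145513 3383643
11 21993 146459 3237184
12 21041 147411 3089773
13 20083 148369 2941404
14 19119 149333 2792071
15 18148 150304 2641767
16 17171 151281 2490486
17 16188 152264 2338222
18 15198 153254 2184968
19 14202 154250 2030718
20 13199 155253 1875465
21 12190 156262 1719203
22 11174 157278 1561925
23 10152 158300 1403625
24 9123 159329 1244296
25 8087 160365 1083931
26 7045 161407 922524
27 5996 162456 760068
28 4940 163512 596556
29 3877 164575 431981
30 2807 165645 266336
31 1731 166721 99615
32 647 99615 0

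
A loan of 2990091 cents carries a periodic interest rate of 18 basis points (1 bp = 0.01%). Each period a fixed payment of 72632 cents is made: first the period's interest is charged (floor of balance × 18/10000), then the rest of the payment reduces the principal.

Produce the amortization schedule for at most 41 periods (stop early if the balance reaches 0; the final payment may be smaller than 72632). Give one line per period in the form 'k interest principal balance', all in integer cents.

1. interest=⌊2990091·18/10000⌋=5382; principal=72632-5382=67250; balance=2990091-67250=2922841
2. interest=⌊2922841·18/10000⌋=5261; principal=72632-5261=67371; balance=2922841-67371=2855470
3. interest=⌊2855470·18/10000⌋=5139; principal=72632-5139=67493; balance=2855470-67493=2787977
4. interest=⌊2787977·18/10000⌋=5018; principal=72632-5018=67614; balance=2787977-67614=2720363
5. interest=⌊2720363·18/10000⌋=4896; principal=72632-4896=67736; balance=2720363-67736=2652627
6. interest=⌊2652627·18/10000⌋=4774; principal=72632-4774=67858; balance=2652627-67858=2584769
7. interest=⌊2584769·18/10000⌋=4652; principal=72632-4652=67980; balance=2584769-67980=2516789
8. interest=⌊2516789·18/10000⌋=4530; principal=72632-4530=68102; balance=2516789-68102=2448687
9. interest=⌊2448687·18/10000⌋=4407; principal=72632-4407=68225; balance=2448687-68225=2380462
10. interest=⌊2380462·18/10000⌋=4284; principal=72632-4284=68348; balance=2380462-68348=2312114
11. interest=⌊2312114·18/10000⌋=4161; principal=72632-4161=68471; balance=2312114-68471=2243643
12. interest=⌊2243643·18/10000⌋=4038; principal=72632-4038=68594; balance=2243643-68594=2175049
13. interest=⌊2175049·18/10000⌋=3915; principal=72632-3915=68717; balance=2175049-68717=2106332
14. interest=⌊2106332·18/10000⌋=3791; principal=72632-3791=68841; balance=2106332-68841=2037491
15. interest=⌊2037491·18/10000⌋=3667; principal=72632-3667=68965; balance=2037491-68965=1968526
16. interest=⌊1968526·18/10000⌋=3543; principal=72632-3543=69089; balance=1968526-69089=1899437
17. interest=⌊1899437·18/10000⌋=3418; principal=72632-3418=69214; balance=1899437-69214=1830223
18. interest=⌊1830223·18/10000⌋=3294; principal=72632-3294=69338; balance=1830223-69338=1760885
19. interest=⌊1760885·18/10000⌋=3169; principal=72632-3169=69463; balance=1760885-69463=1691422
20. interest=⌊1691422·18/10000⌋=3044; principal=72632-3044=69588; balance=1691422-69588=1621834
21. interest=⌊1621834·18/10000⌋=2919; principal=72632-2919=69713; balance=1621834-69713=1552121
22. interest=⌊1552121·18/10000⌋=2793; principal=72632-2793=69839; balance=1552121-69839=1482282
23. interest=⌊1482282·18/10000⌋=2668; principal=72632-2668=69964; balance=1482282-69964=1412318
24. interest=⌊1412318·18/10000⌋=2542; principal=72632-2542=70090; balance=1412318-70090=1342228
25. interest=⌊1342228·18/10000⌋=2416; principal=72632-2416=70216; balance=1342228-70216=1272012
26. interest=⌊1272012·18/10000⌋=2289; principal=72632-2289=70343; balance=1272012-70343=1201669
27. interest=⌊1201669·18/10000⌋=2163; principal=72632-2163=70469; balance=1201669-70469=1131200
28. interest=⌊1131200·18/10000⌋=2036; principal=72632-2036=70596; balance=1131200-70596=1060604
29. interest=⌊1060604·18/10000⌋=1909; principal=72632-1909=70723; balance=1060604-70723=989881
30. interest=⌊989881·18/10000⌋=1781; principal=72632-1781=70851; balance=989881-70851=919030
31. interest=⌊919030·18/10000⌋=1654; principal=72632-1654=70978; balance=919030-70978=848052
32. interest=⌊848052·18/10000⌋=1526; principal=72632-1526=71106; balance=848052-71106=776946
33. interest=⌊776946·18/10000⌋=1398; principal=72632-1398=71234; balance=776946-71234=705712
34. interest=⌊705712·18/10000⌋=1270; principal=72632-1270=71362; balance=705712-71362=634350
35. interest=⌊634350·18/10000⌋=1141; principal=72632-1141=71491; balance=634350-71491=562859
36. interest=⌊562859·18/10000⌋=1013; principal=72632-1013=71619; balance=562859-71619=491240
37. interest=⌊491240·18/10000⌋=884; principal=72632-884=71748; balance=491240-71748=419492
38. interest=⌊419492·18/10000⌋=755; principal=72632-755=71877; balance=419492-71877=347615
39. interest=⌊347615·18/10000⌋=625; principal=72632-625=72007; balance=347615-72007=275608
40. interest=⌊275608·18/10000⌋=496; principal=72632-496=72136; balance=275608-72136=203472
41. interest=⌊203472·18/10000⌋=366; principal=72632-366=72266; balance=203472-72266=131206

1 5382 67250 2922841
2 5261 67371 2855470
3 5139 67493 2787977
4 5018 67614 2720363
5 4896 67736 2652627
6 4774 67858 2584769
7 4652 67980 2516789
8 4530 68102 2448687
9 4407 68225 2380462
10 4284 68348 2312114
11 4161 68471 2243643
12 4038 68594 2175049
13 3915 68717 2106332
14 3791 68841 2037491
15 3667 68965 1968526
16 3543 69089 1899437
17 3418 69214 1830223
18 3294 69338 1760885
19 3169 69463 1691422
20 3044 69588 1621834
21 2919 69713 1552121
22 2793 69839 1482282
23 2668 69964 1412318
24 2542 70090 1342228
25 2416 70216 1272012
26 2289 70343 1201669
27 2163 70469 1131200
28 2036 70596 1060604
29 1909 70723 989881
30 1781 70851 919030
31 1654 70978 848052
32 1526 71106 776946
33 1398 71234 705712
34 1270 71362 634350
35 1141 71491 562859
36 1013 71619 491240
37 884 71748 419492
38 755 71877 347615
39 625 72007 275608
40 496 72136 203472
41 366 72266 131206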